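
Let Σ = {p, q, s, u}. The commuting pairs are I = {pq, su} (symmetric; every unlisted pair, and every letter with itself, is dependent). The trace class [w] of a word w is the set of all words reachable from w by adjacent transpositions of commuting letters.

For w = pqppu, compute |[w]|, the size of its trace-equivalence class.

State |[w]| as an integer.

4

#0=p has no predecessor
#1=q has no predecessor
#2=p depends on [0:p]
#3=p depends on [2:p]
#4=u depends on [1:q, 3:p]
sources: [0:p, 1:q]
N(rest) = Σ N(rest − s) over sources s of rest; N(one piece) = 1:
  size 1 → [4]=1
  size 2 → [1,4]=1  [3,4]=1
  size 3 → [1,3,4]=2  [2,3,4]=1
  first=0(p) contributes 3
  first=1(q) contributes 1
|[w]| = 4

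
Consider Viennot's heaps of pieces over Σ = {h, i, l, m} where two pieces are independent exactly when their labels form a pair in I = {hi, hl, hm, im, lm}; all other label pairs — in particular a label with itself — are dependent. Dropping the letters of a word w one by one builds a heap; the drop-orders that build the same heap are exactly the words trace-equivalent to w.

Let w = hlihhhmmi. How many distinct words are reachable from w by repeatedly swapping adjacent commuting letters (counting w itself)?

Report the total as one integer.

1260

piece 0:h — minimal
piece 1:l — minimal
piece 2:i rests on {1:l}
piece 3:h rests on {0:h}
piece 4:h rests on {3:h}
piece 5:h rests on {4:h}
piece 6:m — minimal
piece 7:m rests on {6:m}
piece 8:i rests on {2:i}
minimal pieces: {0:h, 1:l, 6:m}
ways to finish when only these pieces remain (= sum over removing one remaining piece with nothing left below it):
  1 left: {5}→1  {7}→1  {8}→1
  2 left: {2,8}→1  {4,5}→1  {5,7}→2  {5,8}→2  {6,7}→1  {7,8}→2
  3 left: {1,2,8}→1  {2,5,8}→3  {2,7,8}→3  {3,4,5}→1  {4,5,7}→3  {4,5,8}→3  {5,6,7}→3  {5,7,8}→6  {6,7,8}→3
  4 left: {0,3,4,5}→1  {1,2,5,8}→4  {1,2,7,8}→4  {2,4,5,8}→6  {2,5,7,8}→12  {2,6,7,8}→6  {3,4,5,7}→4  {3,4,5,8}→4  {4,5,6,7}→6  {4,5,7,8}→12  {5,6,7,8}→12
  5 left: {0,3,4,5,7}→5  {0,3,4,5,8}→5  {1,2,4,5,8}→10  {1,2,5,7,8}→20  {1,2,6,7,8}→10  {2,3,4,5,8}→10  {2,4,5,7,8}→30  {2,5,6,7,8}→30  {3,4,5,6,7}→10  {3,4,5,7,8}→20  {4,5,6,7,8}→30
  6 left: {0,2,3,4,5,8}→15  {0,3,4,5,6,7}→15  {0,3,4,5,7,8}→30  {1,2,3,4,5,8}→20  {1,2,4,5,7,8}→60  {1,2,5,6,7,8}→60  {2,3,4,5,7,8}→60  {2,4,5,6,7,8}→90  {3,4,5,6,7,8}→60
  7 left: {0,1,2,3,4,5,8}→35  {0,2,3,4,5,7,8}→105  {0,3,4,5,6,7,8}→105  {1,2,3,4,5,7,8}→140  {1,2,4,5,6,7,8}→210  {2,3,4,5,6,7,8}→210
  placing 0:h first → 560 extensions
  placing 1:l first → 420 extensions
  placing 6:m first → 280 extensions
total linear extensions = 1260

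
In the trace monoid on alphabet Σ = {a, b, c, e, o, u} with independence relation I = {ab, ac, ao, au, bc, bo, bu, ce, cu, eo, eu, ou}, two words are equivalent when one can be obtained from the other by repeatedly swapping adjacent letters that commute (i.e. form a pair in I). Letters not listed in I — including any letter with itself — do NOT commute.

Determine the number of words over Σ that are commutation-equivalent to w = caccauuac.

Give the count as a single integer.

#0=c has no predecessor
#1=a has no predecessor
#2=c depends on [0:c]
#3=c depends on [2:c]
#4=a depends on [1:a]
#5=u has no predecessor
#6=u depends on [5:u]
#7=a depends on [4:a]
#8=c depends on [3:c]
sources: [0:c, 1:a, 5:u]
N(rest) = Σ N(rest − s) over sources s of rest; N(one piece) = 1:
  size 1 → [6]=1  [7]=1  [8]=1
  size 2 → [3,8]=1  [4,7]=1  [5,6]=1  [6,7]=2  [6,8]=2  [7,8]=2
  size 3 → [1,4,7]=1  [2,3,8]=1  [3,6,8]=3  [3,7,8]=3  [4,6,7]=3  [4,7,8]=3  [5,6,7]=3  [5,6,8]=3  [6,7,8]=6
  size 4 → [0,2,3,8]=1  [1,4,6,7]=4  [1,4,7,8]=4  [2,3,6,8]=4  [2,3,7,8]=4  [3,4,7,8]=6  [3,5,6,8]=6  [3,6,7,8]=12  [4,5,6,7]=6  [4,6,7,8]=12  [5,6,7,8]=12
  size 5 → [0,2,3,6,8]=5  [0,2,3,7,8]=5  [1,3,4,7,8]=10  [1,4,5,6,7]=10  [1,4,6,7,8]=20  [2,3,4,7,8]=10  [2,3,5,6,8]=10  [2,3,6,7,8]=20  [3,4,6,7,8]=30  [3,5,6,7,8]=30  [4,5,6,7,8]=30
  size 6 → [0,2,3,4,7,8]=15  [0,2,3,5,6,8]=15  [0,2,3,6,7,8]=30  [1,2,3,4,7,8]=20  [1,3,4,6,7,8]=60  [1,4,5,6,7,8]=60  [2,3,4,6,7,8]=60  [2,3,5,6,7,8]=60  [3,4,5,6,7,8]=90
  size 7 → [0,1,2,3,4,7,8]=35  [0,2,3,4,6,7,8]=105  [0,2,3,5,6,7,8]=105  [1,2,3,4,6,7,8]=140  [1,3,4,5,6,7,8]=210  [2,3,4,5,6,7,8]=210
  first=0(c) contributes 560
  first=1(a) contributes 420
  first=5(u) contributes 280
|[w]| = 1260

1260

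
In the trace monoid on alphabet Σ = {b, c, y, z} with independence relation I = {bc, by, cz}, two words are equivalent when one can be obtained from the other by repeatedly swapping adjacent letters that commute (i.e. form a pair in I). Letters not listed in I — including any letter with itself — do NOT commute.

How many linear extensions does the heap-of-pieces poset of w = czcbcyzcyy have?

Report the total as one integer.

piece 0:c — minimal
piece 1:z — minimal
piece 2:c rests on {0:c}
piece 3:b rests on {1:z}
piece 4:c rests on {2:c}
piece 5:y rests on {1:z, 4:c}
piece 6:z rests on {3:b, 5:y}
piece 7:c rests on {5:y}
piece 8:y rests on {6:z, 7:c}
piece 9:y rests on {8:y}
minimal pieces: {0:c, 1:z}
ways to finish when only these pieces remain (= sum over removing one remaining piece with nothing left below it):
  1 left: {9}→1
  2 left: {8,9}→1
  3 left: {6,8,9}→1  {7,8,9}→1
  4 left: {3,6,8,9}→1  {6,7,8,9}→2
  5 left: {3,6,7,8,9}→3  {5,6,7,8,9}→2
  6 left: {3,5,6,7,8,9}→5  {4,5,6,7,8,9}→2
  7 left: {1,3,5,6,7,8,9}→5  {2,4,5,6,7,8,9}→2  {3,4,5,6,7,8,9}→7
  8 left: {0,2,4,5,6,7,8,9}→2  {1,3,4,5,6,7,8,9}→12  {2,3,4,5,6,7,8,9}→9
  placing 0:c first → 21 extensions
  placing 1:z first → 11 extensions
total linear extensions = 32

32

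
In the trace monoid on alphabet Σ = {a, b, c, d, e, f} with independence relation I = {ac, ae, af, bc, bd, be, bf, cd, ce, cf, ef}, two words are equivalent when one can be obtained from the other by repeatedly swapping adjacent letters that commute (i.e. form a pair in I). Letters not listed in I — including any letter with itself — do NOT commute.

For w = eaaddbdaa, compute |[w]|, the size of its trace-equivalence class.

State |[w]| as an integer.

drop 0:e onto floor
drop 1:a onto floor
drop 2:a onto {1:a}
drop 3:d onto {0:e, 2:a}
drop 4:d onto {3:d}
drop 5:b onto {2:a}
drop 6:d onto {4:d}
drop 7:a onto {5:b, 6:d}
drop 8:a onto {7:a}
ground layer = {0:e, 1:a}
drop-orders for the pieces not yet dropped (sum over which currently-grounded one goes next):
  1 to go: {8} 1
  2 to go: {7,8} 1
  3 to go: {5,7,8} 1  {6,7,8} 1
  4 to go: {4,6,7,8} 1  {5,6,7,8} 2
  5 to go: {3,4,6,7,8} 1  {4,5,6,7,8} 3
  6 to go: {0,3,4,6,7,8} 1  {3,4,5,6,7,8} 4
  7 to go: {0,3,4,5,6,7,8} 5  {2,3,4,5,6,7,8} 4
  if 0:e drops first: 4 orders
  if 1:a drops first: 9 orders
heap linearizations: 13

13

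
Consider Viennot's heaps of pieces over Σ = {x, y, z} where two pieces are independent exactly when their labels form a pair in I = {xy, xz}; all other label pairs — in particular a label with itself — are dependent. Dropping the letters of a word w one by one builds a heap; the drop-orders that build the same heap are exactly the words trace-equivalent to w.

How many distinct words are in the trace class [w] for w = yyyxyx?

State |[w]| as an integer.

15

#0=y has no predecessor
#1=y depends on [0:y]
#2=y depends on [1:y]
#3=x has no predecessor
#4=y depends on [2:y]
#5=x depends on [3:x]
sources: [0:y, 3:x]
N(rest) = Σ N(rest − s) over sources s of rest; N(one piece) = 1:
  size 1 → [4]=1  [5]=1
  size 2 → [2,4]=1  [3,5]=1  [4,5]=2
  size 3 → [1,2,4]=1  [2,4,5]=3  [3,4,5]=3
  size 4 → [0,1,2,4]=1  [1,2,4,5]=4  [2,3,4,5]=6
  first=0(y) contributes 10
  first=3(x) contributes 5
|[w]| = 15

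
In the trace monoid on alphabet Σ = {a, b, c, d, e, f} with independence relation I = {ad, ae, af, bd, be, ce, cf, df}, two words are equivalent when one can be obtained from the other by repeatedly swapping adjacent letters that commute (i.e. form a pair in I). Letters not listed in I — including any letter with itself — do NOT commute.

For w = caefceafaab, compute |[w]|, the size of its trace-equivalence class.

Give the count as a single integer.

210

piece 0:c — minimal
piece 1:a rests on {0:c}
piece 2:e — minimal
piece 3:f rests on {2:e}
piece 4:c rests on {1:a}
piece 5:e rests on {3:f}
piece 6:a rests on {4:c}
piece 7:f rests on {5:e}
piece 8:a rests on {6:a}
piece 9:a rests on {8:a}
piece 10:b rests on {7:f, 9:a}
minimal pieces: {0:c, 2:e}
ways to finish when only these pieces remain (= sum over removing one remaining piece with nothing left below it):
  1 left: {10}→1
  2 left: {7,10}→1  {9,10}→1
  3 left: {5,7,10}→1  {7,9,10}→2  {8,9,10}→1
  4 left: {3,5,7,10}→1  {5,7,9,10}→3  {6,8,9,10}→1  {7,8,9,10}→3
  5 left: {2,3,5,7,10}→1  {3,5,7,9,10}→4  {4,6,8,9,10}→1  {5,7,8,9,10}→6  {6,7,8,9,10}→4
  6 left: {1,4,6,8,9,10}→1  {2,3,5,7,9,10}→5  {3,5,7,8,9,10}→10  {4,6,7,8,9,10}→5  {5,6,7,8,9,10}→10
  7 left: {0,1,4,6,8,9,10}→1  {1,4,6,7,8,9,10}→6  {2,3,5,7,8,9,10}→15  {3,5,6,7,8,9,10}→20  {4,5,6,7,8,9,10}→15
  8 left: {0,1,4,6,7,8,9,10}→7  {1,4,5,6,7,8,9,10}→21  {2,3,5,6,7,8,9,10}→35  {3,4,5,6,7,8,9,10}→35
  9 left: {0,1,4,5,6,7,8,9,10}→28  {1,3,4,5,6,7,8,9,10}→56  {2,3,4,5,6,7,8,9,10}→70
  placing 0:c first → 126 extensions
  placing 2:e first → 84 extensions
total linear extensions = 210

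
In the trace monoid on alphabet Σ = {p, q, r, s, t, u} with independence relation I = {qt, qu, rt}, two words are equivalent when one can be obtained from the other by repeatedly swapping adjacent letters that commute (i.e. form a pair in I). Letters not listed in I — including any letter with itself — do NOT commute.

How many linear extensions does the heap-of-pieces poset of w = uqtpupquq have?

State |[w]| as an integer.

#0=u has no predecessor
#1=q has no predecessor
#2=t depends on [0:u]
#3=p depends on [1:q, 2:t]
#4=u depends on [3:p]
#5=p depends on [4:u]
#6=q depends on [5:p]
#7=u depends on [5:p]
#8=q depends on [6:q]
sources: [0:u, 1:q]
N(rest) = Σ N(rest − s) over sources s of rest; N(one piece) = 1:
  size 1 → [7]=1  [8]=1
  size 2 → [6,8]=1  [7,8]=2
  size 3 → [6,7,8]=3
  size 4 → [5,6,7,8]=3
  size 5 → [4,5,6,7,8]=3
  size 6 → [3,4,5,6,7,8]=3
  size 7 → [1,3,4,5,6,7,8]=3  [2,3,4,5,6,7,8]=3
  first=0(u) contributes 6
  first=1(q) contributes 3
|[w]| = 9

9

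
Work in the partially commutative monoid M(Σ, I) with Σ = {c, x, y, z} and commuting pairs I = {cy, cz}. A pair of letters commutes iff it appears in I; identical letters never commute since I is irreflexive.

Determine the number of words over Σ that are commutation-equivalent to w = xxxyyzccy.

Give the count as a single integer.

0(x) covers ∅
1(x) covers 0:x
2(x) covers 1:x
3(y) covers 2:x
4(y) covers 3:y
5(z) covers 4:y
6(c) covers 2:x
7(c) covers 6:c
8(y) covers 5:z
floor of heap: 0:x
completions by unplaced set U, small U first (add the entries for U minus each lowest piece of U):
  |U|=1: {7}:1  {8}:1
  |U|=2: {5,8}:1  {6,7}:1  {7,8}:2
  |U|=3: {4,5,8}:1  {5,7,8}:3  {6,7,8}:3
  |U|=4: {3,4,5,8}:1  {4,5,7,8}:4  {5,6,7,8}:6
  |U|=5: {3,4,5,7,8}:5  {4,5,6,7,8}:10
  |U|=6: {3,4,5,6,7,8}:15
  |U|=7: {2,3,4,5,6,7,8}:15
  start at 0(x): 15

15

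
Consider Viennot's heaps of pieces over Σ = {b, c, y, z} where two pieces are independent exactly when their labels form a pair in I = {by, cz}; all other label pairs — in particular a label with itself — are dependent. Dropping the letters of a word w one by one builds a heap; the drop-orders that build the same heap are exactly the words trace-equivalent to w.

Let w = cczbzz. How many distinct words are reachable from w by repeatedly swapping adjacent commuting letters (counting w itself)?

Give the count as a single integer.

3

0(c) covers ∅
1(c) covers 0:c
2(z) covers ∅
3(b) covers 1:c, 2:z
4(z) covers 3:b
5(z) covers 4:z
floor of heap: 0:c, 2:z
completions by unplaced set U, small U first (add the entries for U minus each lowest piece of U):
  |U|=1: {5}:1
  |U|=2: {4,5}:1
  |U|=3: {3,4,5}:1
  |U|=4: {1,3,4,5}:1  {2,3,4,5}:1
  start at 0(c): 2
  start at 2(z): 1
sum over floor = 3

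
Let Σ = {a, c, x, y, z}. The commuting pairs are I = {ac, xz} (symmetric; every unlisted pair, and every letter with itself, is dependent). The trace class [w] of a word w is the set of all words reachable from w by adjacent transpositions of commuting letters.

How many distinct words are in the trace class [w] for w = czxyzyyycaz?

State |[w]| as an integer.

#0=c has no predecessor
#1=z depends on [0:c]
#2=x depends on [0:c]
#3=y depends on [1:z, 2:x]
#4=z depends on [3:y]
#5=y depends on [4:z]
#6=y depends on [5:y]
#7=y depends on [6:y]
#8=c depends on [7:y]
#9=a depends on [7:y]
#10=z depends on [8:c, 9:a]
sources: [0:c]
N(rest) = Σ N(rest − s) over sources s of rest; N(one piece) = 1:
  size 1 → [10]=1
  size 2 → [8,10]=1  [9,10]=1
  size 3 → [8,9,10]=2
  size 4 → [7,8,9,10]=2
  size 5 → [6,7,8,9,10]=2
  size 6 → [5,6,7,8,9,10]=2
  size 7 → [4,5,6,7,8,9,10]=2
  size 8 → [3,4,5,6,7,8,9,10]=2
  size 9 → [1,3,4,5,6,7,8,9,10]=2  [2,3,4,5,6,7,8,9,10]=2
  first=0(c) contributes 4

4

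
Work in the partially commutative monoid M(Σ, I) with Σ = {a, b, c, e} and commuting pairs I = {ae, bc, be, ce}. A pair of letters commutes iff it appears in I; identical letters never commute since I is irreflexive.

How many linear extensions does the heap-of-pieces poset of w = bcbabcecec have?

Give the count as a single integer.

540

drop 0:b onto floor
drop 1:c onto floor
drop 2:b onto {0:b}
drop 3:a onto {1:c, 2:b}
drop 4:b onto {3:a}
drop 5:c onto {3:a}
drop 6:e onto floor
drop 7:c onto {5:c}
drop 8:e onto {6:e}
drop 9:c onto {7:c}
ground layer = {0:b, 1:c, 6:e}
drop-orders for the pieces not yet dropped (sum over which currently-grounded one goes next):
  1 to go: {4} 1  {8} 1  {9} 1
  2 to go: {4,8} 2  {4,9} 2  {6,8} 1  {7,9} 1  {8,9} 2
  3 to go: {4,6,8} 3  {4,7,9} 3  {4,8,9} 6  {5,7,9} 1  {6,8,9} 3  {7,8,9} 3
  4 to go: {4,5,7,9} 4  {4,6,8,9} 12  {4,7,8,9} 12  {5,7,8,9} 4  {6,7,8,9} 6
  5 to go: {3,4,5,7,9} 4  {4,5,7,8,9} 20  {4,6,7,8,9} 30  {5,6,7,8,9} 10
  6 to go: {1,3,4,5,7,9} 4  {2,3,4,5,7,9} 4  {3,4,5,7,8,9} 24  {4,5,6,7,8,9} 60
  7 to go: {0,2,3,4,5,7,9} 4  {1,2,3,4,5,7,9} 8  {1,3,4,5,7,8,9} 28  {2,3,4,5,7,8,9} 28  {3,4,5,6,7,8,9} 84
  8 to go: {0,1,2,3,4,5,7,9} 12  {0,2,3,4,5,7,8,9} 32  {1,2,3,4,5,7,8,9} 64  {1,3,4,5,6,7,8,9} 112  {2,3,4,5,6,7,8,9} 112
  if 0:b drops first: 288 orders
  if 1:c drops first: 144 orders
  if 6:e drops first: 108 orders
heap linearizations: 540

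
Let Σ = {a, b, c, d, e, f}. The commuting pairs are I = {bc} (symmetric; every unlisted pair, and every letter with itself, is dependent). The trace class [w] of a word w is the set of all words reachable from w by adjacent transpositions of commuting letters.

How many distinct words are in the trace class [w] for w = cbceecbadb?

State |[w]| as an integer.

6

0(c) covers ∅
1(b) covers ∅
2(c) covers 0:c
3(e) covers 1:b, 2:c
4(e) covers 3:e
5(c) covers 4:e
6(b) covers 4:e
7(a) covers 5:c, 6:b
8(d) covers 7:a
9(b) covers 8:d
floor of heap: 0:c, 1:b
completions by unplaced set U, small U first (add the entries for U minus each lowest piece of U):
  |U|=1: {9}:1
  |U|=2: {8,9}:1
  |U|=3: {7,8,9}:1
  |U|=4: {5,7,8,9}:1  {6,7,8,9}:1
  |U|=5: {5,6,7,8,9}:2
  |U|=6: {4,5,6,7,8,9}:2
  |U|=7: {3,4,5,6,7,8,9}:2
  |U|=8: {1,3,4,5,6,7,8,9}:2  {2,3,4,5,6,7,8,9}:2
  start at 0(c): 4
  start at 1(b): 2
sum over floor = 6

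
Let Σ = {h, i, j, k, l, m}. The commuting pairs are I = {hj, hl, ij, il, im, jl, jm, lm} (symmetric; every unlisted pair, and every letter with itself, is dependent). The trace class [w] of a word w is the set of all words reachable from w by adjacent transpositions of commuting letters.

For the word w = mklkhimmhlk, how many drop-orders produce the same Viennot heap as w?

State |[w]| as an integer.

18

drop 0:m onto floor
drop 1:k onto {0:m}
drop 2:l onto {1:k}
drop 3:k onto {2:l}
drop 4:h onto {3:k}
drop 5:i onto {4:h}
drop 6:m onto {4:h}
drop 7:m onto {6:m}
drop 8:h onto {5:i, 7:m}
drop 9:l onto {3:k}
drop 10:k onto {8:h, 9:l}
ground layer = {0:m}
drop-orders for the pieces not yet dropped (sum over which currently-grounded one goes next):
  1 to go: {10} 1
  2 to go: {8,10} 1  {9,10} 1
  3 to go: {5,8,10} 1  {7,8,10} 1  {8,9,10} 2
  4 to go: {5,7,8,10} 2  {5,8,9,10} 3  {6,7,8,10} 1  {7,8,9,10} 3
  5 to go: {5,6,7,8,10} 3  {5,7,8,9,10} 8  {6,7,8,9,10} 4
  6 to go: {4,5,6,7,8,10} 3  {5,6,7,8,9,10} 15
  7 to go: {4,5,6,7,8,9,10} 18
  8 to go: {3,4,5,6,7,8,9,10} 18
  9 to go: {2,3,4,5,6,7,8,9,10} 18
  if 0:m drops first: 18 orders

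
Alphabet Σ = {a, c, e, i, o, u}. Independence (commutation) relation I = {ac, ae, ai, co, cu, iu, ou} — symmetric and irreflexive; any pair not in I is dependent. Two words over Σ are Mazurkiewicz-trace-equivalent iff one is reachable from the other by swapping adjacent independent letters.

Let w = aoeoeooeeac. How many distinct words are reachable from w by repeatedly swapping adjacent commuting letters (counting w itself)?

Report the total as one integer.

4

piece 0:a — minimal
piece 1:o rests on {0:a}
piece 2:e rests on {1:o}
piece 3:o rests on {2:e}
piece 4:e rests on {3:o}
piece 5:o rests on {4:e}
piece 6:o rests on {5:o}
piece 7:e rests on {6:o}
piece 8:e rests on {7:e}
piece 9:a rests on {6:o}
piece 10:c rests on {8:e}
minimal pieces: {0:a}
ways to finish when only these pieces remain (= sum over removing one remaining piece with nothing left below it):
  1 left: {9}→1  {10}→1
  2 left: {8,10}→1  {9,10}→2
  3 left: {7,8,10}→1  {8,9,10}→3
  4 left: {7,8,9,10}→4
  5 left: {6,7,8,9,10}→4
  6 left: {5,6,7,8,9,10}→4
  7 left: {4,5,6,7,8,9,10}→4
  8 left: {3,4,5,6,7,8,9,10}→4
  9 left: {2,3,4,5,6,7,8,9,10}→4
  placing 0:a first → 4 extensions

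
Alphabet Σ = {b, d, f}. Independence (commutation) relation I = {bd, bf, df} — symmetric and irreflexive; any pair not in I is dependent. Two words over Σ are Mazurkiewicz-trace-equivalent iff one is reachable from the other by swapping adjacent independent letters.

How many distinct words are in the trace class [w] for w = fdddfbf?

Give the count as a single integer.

140

drop 0:f onto floor
drop 1:d onto floor
drop 2:d onto {1:d}
drop 3:d onto {2:d}
drop 4:f onto {0:f}
drop 5:b onto floor
drop 6:f onto {4:f}
ground layer = {0:f, 1:d, 5:b}
drop-orders for the pieces not yet dropped (sum over which currently-grounded one goes next):
  1 to go: {3} 1  {5} 1  {6} 1
  2 to go: {2,3} 1  {3,5} 2  {3,6} 2  {4,6} 1  {5,6} 2
  3 to go: {0,4,6} 1  {1,2,3} 1  {2,3,5} 3  {2,3,6} 3  {3,4,6} 3  {3,5,6} 6  {4,5,6} 3
  4 to go: {0,3,4,6} 4  {0,4,5,6} 4  {1,2,3,5} 4  {1,2,3,6} 4  {2,3,4,6} 6  {2,3,5,6} 12  {3,4,5,6} 12
  5 to go: {0,2,3,4,6} 10  {0,3,4,5,6} 20  {1,2,3,4,6} 10  {1,2,3,5,6} 20  {2,3,4,5,6} 30
  if 0:f drops first: 60 orders
  if 1:d drops first: 60 orders
  if 5:b drops first: 20 orders
heap linearizations: 140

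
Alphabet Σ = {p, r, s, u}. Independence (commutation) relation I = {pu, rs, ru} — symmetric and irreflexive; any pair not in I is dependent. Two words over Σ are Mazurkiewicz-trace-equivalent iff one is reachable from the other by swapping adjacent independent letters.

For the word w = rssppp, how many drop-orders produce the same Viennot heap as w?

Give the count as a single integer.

0(r) covers ∅
1(s) covers ∅
2(s) covers 1:s
3(p) covers 0:r, 2:s
4(p) covers 3:p
5(p) covers 4:p
floor of heap: 0:r, 1:s
completions by unplaced set U, small U first (add the entries for U minus each lowest piece of U):
  |U|=1: {5}:1
  |U|=2: {4,5}:1
  |U|=3: {3,4,5}:1
  |U|=4: {0,3,4,5}:1  {2,3,4,5}:1
  start at 0(r): 1
  start at 1(s): 2
sum over floor = 3

3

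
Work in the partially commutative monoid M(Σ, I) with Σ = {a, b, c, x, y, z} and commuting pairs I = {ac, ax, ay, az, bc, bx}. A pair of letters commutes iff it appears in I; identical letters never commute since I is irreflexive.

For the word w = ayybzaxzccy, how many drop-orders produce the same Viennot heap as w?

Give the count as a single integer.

piece 0:a — minimal
piece 1:y — minimal
piece 2:y rests on {1:y}
piece 3:b rests on {0:a, 2:y}
piece 4:z rests on {3:b}
piece 5:a rests on {3:b}
piece 6:x rests on {4:z}
piece 7:z rests on {6:x}
piece 8:c rests on {7:z}
piece 9:c rests on {8:c}
piece 10:y rests on {9:c}
minimal pieces: {0:a, 1:y}
ways to finish when only these pieces remain (= sum over removing one remaining piece with nothing left below it):
  1 left: {5}→1  {10}→1
  2 left: {5,10}→2  {9,10}→1
  3 left: {5,9,10}→3  {8,9,10}→1
  4 left: {5,8,9,10}→4  {7,8,9,10}→1
  5 left: {5,7,8,9,10}→5  {6,7,8,9,10}→1
  6 left: {4,6,7,8,9,10}→1  {5,6,7,8,9,10}→6
  7 left: {4,5,6,7,8,9,10}→7
  8 left: {3,4,5,6,7,8,9,10}→7
  9 left: {0,3,4,5,6,7,8,9,10}→7  {2,3,4,5,6,7,8,9,10}→7
  placing 0:a first → 7 extensions
  placing 1:y first → 14 extensions
total linear extensions = 21

21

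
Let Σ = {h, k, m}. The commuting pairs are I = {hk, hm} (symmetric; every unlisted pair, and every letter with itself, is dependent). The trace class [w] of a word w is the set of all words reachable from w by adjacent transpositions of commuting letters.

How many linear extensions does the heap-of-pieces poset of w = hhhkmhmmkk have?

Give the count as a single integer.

210

drop 0:h onto floor
drop 1:h onto {0:h}
drop 2:h onto {1:h}
drop 3:k onto floor
drop 4:m onto {3:k}
drop 5:h onto {2:h}
drop 6:m onto {4:m}
drop 7:m onto {6:m}
drop 8:k onto {7:m}
drop 9:k onto {8:k}
ground layer = {0:h, 3:k}
drop-orders for the pieces not yet dropped (sum over which currently-grounded one goes next):
  1 to go: {5} 1  {9} 1
  2 to go: {2,5} 1  {5,9} 2  {8,9} 1
  3 to go: {1,2,5} 1  {2,5,9} 3  {5,8,9} 3  {7,8,9} 1
  4 to go: {0,1,2,5} 1  {1,2,5,9} 4  {2,5,8,9} 6  {5,7,8,9} 4  {6,7,8,9} 1
  5 to go: {0,1,2,5,9} 5  {1,2,5,8,9} 10  {2,5,7,8,9} 10  {4,6,7,8,9} 1  {5,6,7,8,9} 5
  6 to go: {0,1,2,5,8,9} 15  {1,2,5,7,8,9} 20  {2,5,6,7,8,9} 15  {3,4,6,7,8,9} 1  {4,5,6,7,8,9} 6
  7 to go: {0,1,2,5,7,8,9} 35  {1,2,5,6,7,8,9} 35  {2,4,5,6,7,8,9} 21  {3,4,5,6,7,8,9} 7
  8 to go: {0,1,2,5,6,7,8,9} 70  {1,2,4,5,6,7,8,9} 56  {2,3,4,5,6,7,8,9} 28
  if 0:h drops first: 84 orders
  if 3:k drops first: 126 orders
heap linearizations: 210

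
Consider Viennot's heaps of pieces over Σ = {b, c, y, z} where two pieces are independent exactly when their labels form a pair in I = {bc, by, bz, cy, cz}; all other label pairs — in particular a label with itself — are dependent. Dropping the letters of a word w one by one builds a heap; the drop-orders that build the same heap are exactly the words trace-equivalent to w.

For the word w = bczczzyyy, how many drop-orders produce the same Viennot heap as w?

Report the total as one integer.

#0=b has no predecessor
#1=c has no predecessor
#2=z has no predecessor
#3=c depends on [1:c]
#4=z depends on [2:z]
#5=z depends on [4:z]
#6=y depends on [5:z]
#7=y depends on [6:y]
#8=y depends on [7:y]
sources: [0:b, 1:c, 2:z]
N(rest) = Σ N(rest − s) over sources s of rest; N(one piece) = 1:
  size 1 → [0]=1  [3]=1  [8]=1
  size 2 → [0,3]=2  [0,8]=2  [1,3]=1  [3,8]=2  [7,8]=1
  size 3 → [0,1,3]=3  [0,3,8]=6  [0,7,8]=3  [1,3,8]=3  [3,7,8]=3  [6,7,8]=1
  size 4 → [0,1,3,8]=12  [0,3,7,8]=12  [0,6,7,8]=4  [1,3,7,8]=6  [3,6,7,8]=4  [5,6,7,8]=1
  size 5 → [0,1,3,7,8]=30  [0,3,6,7,8]=20  [0,5,6,7,8]=5  [1,3,6,7,8]=10  [3,5,6,7,8]=5  [4,5,6,7,8]=1
  size 6 → [0,1,3,6,7,8]=60  [0,3,5,6,7,8]=30  [0,4,5,6,7,8]=6  [1,3,5,6,7,8]=15  [2,4,5,6,7,8]=1  [3,4,5,6,7,8]=6
  size 7 → [0,1,3,5,6,7,8]=105  [0,2,4,5,6,7,8]=7  [0,3,4,5,6,7,8]=42  [1,3,4,5,6,7,8]=21  [2,3,4,5,6,7,8]=7
  first=0(b) contributes 28
  first=1(c) contributes 56
  first=2(z) contributes 168
|[w]| = 252

252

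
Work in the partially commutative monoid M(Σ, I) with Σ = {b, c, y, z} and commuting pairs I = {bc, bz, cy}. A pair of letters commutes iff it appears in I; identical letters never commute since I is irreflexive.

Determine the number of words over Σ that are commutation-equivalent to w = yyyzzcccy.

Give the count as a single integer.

4

0(y) covers ∅
1(y) covers 0:y
2(y) covers 1:y
3(z) covers 2:y
4(z) covers 3:z
5(c) covers 4:z
6(c) covers 5:c
7(c) covers 6:c
8(y) covers 4:z
floor of heap: 0:y
completions by unplaced set U, small U first (add the entries for U minus each lowest piece of U):
  |U|=1: {7}:1  {8}:1
  |U|=2: {6,7}:1  {7,8}:2
  |U|=3: {5,6,7}:1  {6,7,8}:3
  |U|=4: {5,6,7,8}:4
  |U|=5: {4,5,6,7,8}:4
  |U|=6: {3,4,5,6,7,8}:4
  |U|=7: {2,3,4,5,6,7,8}:4
  start at 0(y): 4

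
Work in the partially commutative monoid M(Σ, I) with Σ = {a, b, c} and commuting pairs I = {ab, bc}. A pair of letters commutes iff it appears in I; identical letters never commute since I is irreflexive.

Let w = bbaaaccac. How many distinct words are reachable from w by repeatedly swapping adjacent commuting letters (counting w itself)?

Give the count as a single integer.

piece 0:b — minimal
piece 1:b rests on {0:b}
piece 2:a — minimal
piece 3:a rests on {2:a}
piece 4:a rests on {3:a}
piece 5:c rests on {4:a}
piece 6:c rests on {5:c}
piece 7:a rests on {6:c}
piece 8:c rests on {7:a}
minimal pieces: {0:b, 2:a}
ways to finish when only these pieces remain (= sum over removing one remaining piece with nothing left below it):
  1 left: {1}→1  {8}→1
  2 left: {0,1}→1  {1,8}→2  {7,8}→1
  3 left: {0,1,8}→3  {1,7,8}→3  {6,7,8}→1
  4 left: {0,1,7,8}→6  {1,6,7,8}→4  {5,6,7,8}→1
  5 left: {0,1,6,7,8}→10  {1,5,6,7,8}→5  {4,5,6,7,8}→1
  6 left: {0,1,5,6,7,8}→15  {1,4,5,6,7,8}→6  {3,4,5,6,7,8}→1
  7 left: {0,1,4,5,6,7,8}→21  {1,3,4,5,6,7,8}→7  {2,3,4,5,6,7,8}→1
  placing 0:b first → 8 extensions
  placing 2:a first → 28 extensions
total linear extensions = 36

36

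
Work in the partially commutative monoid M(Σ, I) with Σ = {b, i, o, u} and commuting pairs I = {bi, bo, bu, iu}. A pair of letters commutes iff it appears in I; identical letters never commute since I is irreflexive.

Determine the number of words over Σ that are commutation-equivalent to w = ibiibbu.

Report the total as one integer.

140

piece 0:i — minimal
piece 1:b — minimal
piece 2:i rests on {0:i}
piece 3:i rests on {2:i}
piece 4:b rests on {1:b}
piece 5:b rests on {4:b}
piece 6:u — minimal
minimal pieces: {0:i, 1:b, 6:u}
ways to finish when only these pieces remain (= sum over removing one remaining piece with nothing left below it):
  1 left: {3}→1  {5}→1  {6}→1
  2 left: {2,3}→1  {3,5}→2  {3,6}→2  {4,5}→1  {5,6}→2
  3 left: {0,2,3}→1  {1,4,5}→1  {2,3,5}→3  {2,3,6}→3  {3,4,5}→3  {3,5,6}→6  {4,5,6}→3
  4 left: {0,2,3,5}→4  {0,2,3,6}→4  {1,3,4,5}→4  {1,4,5,6}→4  {2,3,4,5}→6  {2,3,5,6}→12  {3,4,5,6}→12
  5 left: {0,2,3,4,5}→10  {0,2,3,5,6}→20  {1,2,3,4,5}→10  {1,3,4,5,6}→20  {2,3,4,5,6}→30
  placing 0:i first → 60 extensions
  placing 1:b first → 60 extensions
  placing 6:u first → 20 extensions
total linear extensions = 140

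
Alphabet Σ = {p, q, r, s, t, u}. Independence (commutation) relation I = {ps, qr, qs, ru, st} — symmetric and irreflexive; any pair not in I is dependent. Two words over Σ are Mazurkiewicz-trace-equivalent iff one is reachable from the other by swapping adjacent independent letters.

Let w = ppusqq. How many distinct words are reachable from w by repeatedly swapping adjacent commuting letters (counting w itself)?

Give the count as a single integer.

drop 0:p onto floor
drop 1:p onto {0:p}
drop 2:u onto {1:p}
drop 3:s onto {2:u}
drop 4:q onto {2:u}
drop 5:q onto {4:q}
ground layer = {0:p}
drop-orders for the pieces not yet dropped (sum over which currently-grounded one goes next):
  1 to go: {3} 1  {5} 1
  2 to go: {3,5} 2  {4,5} 1
  3 to go: {3,4,5} 3
  4 to go: {2,3,4,5} 3
  if 0:p drops first: 3 orders

3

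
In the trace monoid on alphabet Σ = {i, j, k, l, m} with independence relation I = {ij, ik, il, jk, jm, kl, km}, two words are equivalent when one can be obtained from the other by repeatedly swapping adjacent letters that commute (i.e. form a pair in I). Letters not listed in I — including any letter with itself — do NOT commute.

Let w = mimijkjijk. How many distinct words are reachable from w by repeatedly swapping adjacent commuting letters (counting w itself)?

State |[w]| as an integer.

#0=m has no predecessor
#1=i depends on [0:m]
#2=m depends on [1:i]
#3=i depends on [2:m]
#4=j has no predecessor
#5=k has no predecessor
#6=j depends on [4:j]
#7=i depends on [3:i]
#8=j depends on [6:j]
#9=k depends on [5:k]
sources: [0:m, 4:j, 5:k]
N(rest) = Σ N(rest − s) over sources s of rest; N(one piece) = 1:
  size 1 → [7]=1  [8]=1  [9]=1
  size 2 → [3,7]=1  [5,9]=1  [6,8]=1  [7,8]=2  [7,9]=2  [8,9]=2
  size 3 → [2,3,7]=1  [3,7,8]=3  [3,7,9]=3  [4,6,8]=1  [5,7,9]=3  [5,8,9]=3  [6,7,8]=3  [6,8,9]=3  [7,8,9]=6
  size 4 → [1,2,3,7]=1  [2,3,7,8]=4  [2,3,7,9]=4  [3,5,7,9]=6  [3,6,7,8]=6  [3,7,8,9]=12  [4,6,7,8]=4  [4,6,8,9]=4  [5,6,8,9]=6  [5,7,8,9]=12  [6,7,8,9]=12
  size 5 → [0,1,2,3,7]=1  [1,2,3,7,8]=5  [1,2,3,7,9]=5  [2,3,5,7,9]=10  [2,3,6,7,8]=10  [2,3,7,8,9]=20  [3,4,6,7,8]=10  [3,5,7,8,9]=30  [3,6,7,8,9]=30  [4,5,6,8,9]=10  [4,6,7,8,9]=20  [5,6,7,8,9]=30
  size 6 → [0,1,2,3,7,8]=6  [0,1,2,3,7,9]=6  [1,2,3,5,7,9]=15  [1,2,3,6,7,8]=15  [1,2,3,7,8,9]=30  [2,3,4,6,7,8]=20  [2,3,5,7,8,9]=60  [2,3,6,7,8,9]=60  [3,4,6,7,8,9]=60  [3,5,6,7,8,9]=90  [4,5,6,7,8,9]=60
  size 7 → [0,1,2,3,5,7,9]=21  [0,1,2,3,6,7,8]=21  [0,1,2,3,7,8,9]=42  [1,2,3,4,6,7,8]=35  [1,2,3,5,7,8,9]=105  [1,2,3,6,7,8,9]=105  [2,3,4,6,7,8,9]=140  [2,3,5,6,7,8,9]=210  [3,4,5,6,7,8,9]=210
  size 8 → [0,1,2,3,4,6,7,8]=56  [0,1,2,3,5,7,8,9]=168  [0,1,2,3,6,7,8,9]=168  [1,2,3,4,6,7,8,9]=280  [1,2,3,5,6,7,8,9]=420  [2,3,4,5,6,7,8,9]=560
  first=0(m) contributes 1260
  first=4(j) contributes 756
  first=5(k) contributes 504
|[w]| = 2520

2520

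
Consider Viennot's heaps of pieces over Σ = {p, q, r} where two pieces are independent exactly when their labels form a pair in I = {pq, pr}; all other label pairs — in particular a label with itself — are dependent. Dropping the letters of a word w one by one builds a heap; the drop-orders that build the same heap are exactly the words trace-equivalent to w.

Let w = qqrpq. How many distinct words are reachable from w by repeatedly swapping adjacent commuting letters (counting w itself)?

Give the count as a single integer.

drop 0:q onto floor
drop 1:q onto {0:q}
drop 2:r onto {1:q}
drop 3:p onto floor
drop 4:q onto {2:r}
ground layer = {0:q, 3:p}
drop-orders for the pieces not yet dropped (sum over which currently-grounded one goes next):
  1 to go: {3} 1  {4} 1
  2 to go: {2,4} 1  {3,4} 2
  3 to go: {1,2,4} 1  {2,3,4} 3
  if 0:q drops first: 4 orders
  if 3:p drops first: 1 orders
heap linearizations: 5

5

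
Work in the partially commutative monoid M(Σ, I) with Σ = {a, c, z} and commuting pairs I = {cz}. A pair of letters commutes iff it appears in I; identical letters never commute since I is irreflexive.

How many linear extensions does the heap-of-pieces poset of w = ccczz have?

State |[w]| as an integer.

drop 0:c onto floor
drop 1:c onto {0:c}
drop 2:c onto {1:c}
drop 3:z onto floor
drop 4:z onto {3:z}
ground layer = {0:c, 3:z}
drop-orders for the pieces not yet dropped (sum over which currently-grounded one goes next):
  1 to go: {2} 1  {4} 1
  2 to go: {1,2} 1  {2,4} 2  {3,4} 1
  3 to go: {0,1,2} 1  {1,2,4} 3  {2,3,4} 3
  if 0:c drops first: 6 orders
  if 3:z drops first: 4 orders
heap linearizations: 10

10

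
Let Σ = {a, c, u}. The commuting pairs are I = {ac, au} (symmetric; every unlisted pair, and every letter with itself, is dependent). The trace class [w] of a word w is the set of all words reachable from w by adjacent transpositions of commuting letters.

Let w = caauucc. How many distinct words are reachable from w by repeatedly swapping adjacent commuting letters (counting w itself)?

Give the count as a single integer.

21

0(c) covers ∅
1(a) covers ∅
2(a) covers 1:a
3(u) covers 0:c
4(u) covers 3:u
5(c) covers 4:u
6(c) covers 5:c
floor of heap: 0:c, 1:a
completions by unplaced set U, small U first (add the entries for U minus each lowest piece of U):
  |U|=1: {2}:1  {6}:1
  |U|=2: {1,2}:1  {2,6}:2  {5,6}:1
  |U|=3: {1,2,6}:3  {2,5,6}:3  {4,5,6}:1
  |U|=4: {1,2,5,6}:6  {2,4,5,6}:4  {3,4,5,6}:1
  |U|=5: {0,3,4,5,6}:1  {1,2,4,5,6}:10  {2,3,4,5,6}:5
  start at 0(c): 15
  start at 1(a): 6
sum over floor = 21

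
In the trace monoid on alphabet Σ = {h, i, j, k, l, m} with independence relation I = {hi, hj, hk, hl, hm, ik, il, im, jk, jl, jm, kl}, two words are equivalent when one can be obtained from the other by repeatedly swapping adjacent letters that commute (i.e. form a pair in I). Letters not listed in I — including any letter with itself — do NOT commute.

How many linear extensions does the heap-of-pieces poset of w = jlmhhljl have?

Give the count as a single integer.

#0=j has no predecessor
#1=l has no predecessor
#2=m depends on [1:l]
#3=h has no predecessor
#4=h depends on [3:h]
#5=l depends on [2:m]
#6=j depends on [0:j]
#7=l depends on [5:l]
sources: [0:j, 1:l, 3:h]
N(rest) = Σ N(rest − s) over sources s of rest; N(one piece) = 1:
  size 1 → [4]=1  [6]=1  [7]=1
  size 2 → [0,6]=1  [3,4]=1  [4,6]=2  [4,7]=2  [5,7]=1  [6,7]=2
  size 3 → [0,4,6]=3  [0,6,7]=3  [2,5,7]=1  [3,4,6]=3  [3,4,7]=3  [4,5,7]=3  [4,6,7]=6  [5,6,7]=3
  size 4 → [0,3,4,6]=6  [0,4,6,7]=12  [0,5,6,7]=6  [1,2,5,7]=1  [2,4,5,7]=4  [2,5,6,7]=4  [3,4,5,7]=6  [3,4,6,7]=12  [4,5,6,7]=12
  size 5 → [0,2,5,6,7]=10  [0,3,4,6,7]=30  [0,4,5,6,7]=30  [1,2,4,5,7]=5  [1,2,5,6,7]=5  [2,3,4,5,7]=10  [2,4,5,6,7]=20  [3,4,5,6,7]=30
  size 6 → [0,1,2,5,6,7]=15  [0,2,4,5,6,7]=60  [0,3,4,5,6,7]=90  [1,2,3,4,5,7]=15  [1,2,4,5,6,7]=30  [2,3,4,5,6,7]=60
  first=0(j) contributes 105
  first=1(l) contributes 210
  first=3(h) contributes 105
|[w]| = 420

420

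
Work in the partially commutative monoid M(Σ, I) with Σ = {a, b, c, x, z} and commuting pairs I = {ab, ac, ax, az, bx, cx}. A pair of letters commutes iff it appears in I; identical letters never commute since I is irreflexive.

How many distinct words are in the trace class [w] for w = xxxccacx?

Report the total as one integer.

280

drop 0:x onto floor
drop 1:x onto {0:x}
drop 2:x onto {1:x}
drop 3:c onto floor
drop 4:c onto {3:c}
drop 5:a onto floor
drop 6:c onto {4:c}
drop 7:x onto {2:x}
ground layer = {0:x, 3:c, 5:a}
drop-orders for the pieces not yet dropped (sum over which currently-grounded one goes next):
  1 to go: {5} 1  {6} 1  {7} 1
  2 to go: {2,7} 1  {4,6} 1  {5,6} 2  {5,7} 2  {6,7} 2
  3 to go: {1,2,7} 1  {2,5,7} 3  {2,6,7} 3  {3,4,6} 1  {4,5,6} 3  {4,6,7} 3  {5,6,7} 6
  4 to go: {0,1,2,7} 1  {1,2,5,7} 4  {1,2,6,7} 4  {2,4,6,7} 6  {2,5,6,7} 12  {3,4,5,6} 4  {3,4,6,7} 4  {4,5,6,7} 12
  5 to go: {0,1,2,5,7} 5  {0,1,2,6,7} 5  {1,2,4,6,7} 10  {1,2,5,6,7} 20  {2,3,4,6,7} 10  {2,4,5,6,7} 30  {3,4,5,6,7} 20
  6 to go: {0,1,2,4,6,7} 15  {0,1,2,5,6,7} 30  {1,2,3,4,6,7} 20  {1,2,4,5,6,7} 60  {2,3,4,5,6,7} 60
  if 0:x drops first: 140 orders
  if 3:c drops first: 105 orders
  if 5:a drops first: 35 orders
heap linearizations: 280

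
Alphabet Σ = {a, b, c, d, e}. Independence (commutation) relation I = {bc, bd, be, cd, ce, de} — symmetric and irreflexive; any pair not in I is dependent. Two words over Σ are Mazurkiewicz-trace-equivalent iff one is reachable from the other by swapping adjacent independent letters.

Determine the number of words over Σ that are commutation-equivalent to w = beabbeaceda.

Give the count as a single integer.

36

#0=b has no predecessor
#1=e has no predecessor
#2=a depends on [0:b, 1:e]
#3=b depends on [2:a]
#4=b depends on [3:b]
#5=e depends on [2:a]
#6=a depends on [4:b, 5:e]
#7=c depends on [6:a]
#8=e depends on [6:a]
#9=d depends on [6:a]
#10=a depends on [7:c, 8:e, 9:d]
sources: [0:b, 1:e]
N(rest) = Σ N(rest − s) over sources s of rest; N(one piece) = 1:
  size 1 → [10]=1
  size 2 → [7,10]=1  [8,10]=1  [9,10]=1
  size 3 → [7,8,10]=2  [7,9,10]=2  [8,9,10]=2
  size 4 → [7,8,9,10]=6
  size 5 → [6,7,8,9,10]=6
  size 6 → [4,6,7,8,9,10]=6  [5,6,7,8,9,10]=6
  size 7 → [3,4,6,7,8,9,10]=6  [4,5,6,7,8,9,10]=12
  size 8 → [3,4,5,6,7,8,9,10]=18
  size 9 → [2,3,4,5,6,7,8,9,10]=18
  first=0(b) contributes 18
  first=1(e) contributes 18
|[w]| = 36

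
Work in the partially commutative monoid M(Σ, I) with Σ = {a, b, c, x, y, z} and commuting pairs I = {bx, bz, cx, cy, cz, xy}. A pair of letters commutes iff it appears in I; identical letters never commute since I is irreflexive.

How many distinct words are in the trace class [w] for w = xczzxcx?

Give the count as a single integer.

21

#0=x has no predecessor
#1=c has no predecessor
#2=z depends on [0:x]
#3=z depends on [2:z]
#4=x depends on [3:z]
#5=c depends on [1:c]
#6=x depends on [4:x]
sources: [0:x, 1:c]
N(rest) = Σ N(rest − s) over sources s of rest; N(one piece) = 1:
  size 1 → [5]=1  [6]=1
  size 2 → [1,5]=1  [4,6]=1  [5,6]=2
  size 3 → [1,5,6]=3  [3,4,6]=1  [4,5,6]=3
  size 4 → [1,4,5,6]=6  [2,3,4,6]=1  [3,4,5,6]=4
  size 5 → [0,2,3,4,6]=1  [1,3,4,5,6]=10  [2,3,4,5,6]=5
  first=0(x) contributes 15
  first=1(c) contributes 6
|[w]| = 21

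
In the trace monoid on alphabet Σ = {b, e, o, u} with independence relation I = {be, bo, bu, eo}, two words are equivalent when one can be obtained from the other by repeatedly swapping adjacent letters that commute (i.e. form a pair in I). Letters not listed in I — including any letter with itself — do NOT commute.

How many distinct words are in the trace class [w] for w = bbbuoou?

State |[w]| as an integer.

35

drop 0:b onto floor
drop 1:b onto {0:b}
drop 2:b onto {1:b}
drop 3:u onto floor
drop 4:o onto {3:u}
drop 5:o onto {4:o}
drop 6:u onto {5:o}
ground layer = {0:b, 3:u}
drop-orders for the pieces not yet dropped (sum over which currently-grounded one goes next):
  1 to go: {2} 1  {6} 1
  2 to go: {1,2} 1  {2,6} 2  {5,6} 1
  3 to go: {0,1,2} 1  {1,2,6} 3  {2,5,6} 3  {4,5,6} 1
  4 to go: {0,1,2,6} 4  {1,2,5,6} 6  {2,4,5,6} 4  {3,4,5,6} 1
  5 to go: {0,1,2,5,6} 10  {1,2,4,5,6} 10  {2,3,4,5,6} 5
  if 0:b drops first: 15 orders
  if 3:u drops first: 20 orders
heap linearizations: 35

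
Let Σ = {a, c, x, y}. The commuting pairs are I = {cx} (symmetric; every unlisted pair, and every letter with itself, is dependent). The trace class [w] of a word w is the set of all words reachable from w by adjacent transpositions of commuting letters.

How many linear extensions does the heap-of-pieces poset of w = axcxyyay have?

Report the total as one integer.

0(a) covers ∅
1(x) covers 0:a
2(c) covers 0:a
3(x) covers 1:x
4(y) covers 2:c, 3:x
5(y) covers 4:y
6(a) covers 5:y
7(y) covers 6:a
floor of heap: 0:a
completions by unplaced set U, small U first (add the entries for U minus each lowest piece of U):
  |U|=1: {7}:1
  |U|=2: {6,7}:1
  |U|=3: {5,6,7}:1
  |U|=4: {4,5,6,7}:1
  |U|=5: {2,4,5,6,7}:1  {3,4,5,6,7}:1
  |U|=6: {1,3,4,5,6,7}:1  {2,3,4,5,6,7}:2
  start at 0(a): 3

3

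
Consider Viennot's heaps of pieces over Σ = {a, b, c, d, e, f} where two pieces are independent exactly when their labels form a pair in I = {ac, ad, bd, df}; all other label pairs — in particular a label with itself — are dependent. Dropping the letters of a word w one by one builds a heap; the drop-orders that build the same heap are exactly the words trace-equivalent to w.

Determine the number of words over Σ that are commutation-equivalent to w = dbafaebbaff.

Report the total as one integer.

piece 0:d — minimal
piece 1:b — minimal
piece 2:a rests on {1:b}
piece 3:f rests on {2:a}
piece 4:a rests on {3:f}
piece 5:e rests on {0:d, 4:a}
piece 6:b rests on {5:e}
piece 7:b rests on {6:b}
piece 8:a rests on {7:b}
piece 9:f rests on {8:a}
piece 10:f rests on {9:f}
minimal pieces: {0:d, 1:b}
ways to finish when only these pieces remain (= sum over removing one remaining piece with nothing left below it):
  1 left: {10}→1
  2 left: {9,10}→1
  3 left: {8,9,10}→1
  4 left: {7,8,9,10}→1
  5 left: {6,7,8,9,10}→1
  6 left: {5,6,7,8,9,10}→1
  7 left: {0,5,6,7,8,9,10}→1  {4,5,6,7,8,9,10}→1
  8 left: {0,4,5,6,7,8,9,10}→2  {3,4,5,6,7,8,9,10}→1
  9 left: {0,3,4,5,6,7,8,9,10}→3  {2,3,4,5,6,7,8,9,10}→1
  placing 0:d first → 1 extensions
  placing 1:b first → 4 extensions
total linear extensions = 5

5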